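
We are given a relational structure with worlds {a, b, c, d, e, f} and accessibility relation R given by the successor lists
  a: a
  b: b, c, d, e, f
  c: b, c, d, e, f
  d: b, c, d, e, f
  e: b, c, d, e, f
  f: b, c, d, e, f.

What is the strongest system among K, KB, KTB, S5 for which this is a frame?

S5

Symmetric (axiom B): yes — every pair in R has its reverse in R.
Reflexive (axiom T): yes — every world is R-related to itself.
Euclidean (axiom 5): yes — any two successors of a common world are R-related.
So F validates K, KB, KTB, S5. The strongest is S5.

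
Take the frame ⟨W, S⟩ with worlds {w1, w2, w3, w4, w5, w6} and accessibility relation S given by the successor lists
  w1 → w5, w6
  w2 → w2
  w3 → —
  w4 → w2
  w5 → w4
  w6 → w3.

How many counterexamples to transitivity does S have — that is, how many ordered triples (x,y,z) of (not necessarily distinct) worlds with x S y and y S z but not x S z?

3

Enumerating: (w1,w5,w4), (w1,w6,w3), (w5,w4,w2).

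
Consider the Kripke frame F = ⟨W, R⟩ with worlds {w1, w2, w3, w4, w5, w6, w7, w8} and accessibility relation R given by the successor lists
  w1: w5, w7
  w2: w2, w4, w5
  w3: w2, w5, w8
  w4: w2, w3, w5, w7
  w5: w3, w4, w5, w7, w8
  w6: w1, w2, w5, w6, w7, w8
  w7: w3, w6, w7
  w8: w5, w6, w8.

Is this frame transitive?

No

Transitive: no — w1 R w5 and w5 R w3, but not w1 R w3.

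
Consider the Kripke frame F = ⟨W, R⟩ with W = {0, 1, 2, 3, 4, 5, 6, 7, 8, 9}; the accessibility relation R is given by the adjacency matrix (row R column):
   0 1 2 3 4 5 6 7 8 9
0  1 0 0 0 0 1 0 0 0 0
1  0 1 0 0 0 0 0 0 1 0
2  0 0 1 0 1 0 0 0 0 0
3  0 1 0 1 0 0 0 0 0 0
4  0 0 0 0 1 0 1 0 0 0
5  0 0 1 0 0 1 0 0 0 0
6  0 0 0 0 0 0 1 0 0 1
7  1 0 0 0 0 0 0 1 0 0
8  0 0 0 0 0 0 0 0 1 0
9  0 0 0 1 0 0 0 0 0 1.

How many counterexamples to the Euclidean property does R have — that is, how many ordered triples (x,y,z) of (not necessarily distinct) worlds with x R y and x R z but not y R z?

9

Enumerating: (0,5,0), (1,8,1), (2,4,2), (3,1,3), (4,6,4), (5,2,5), (6,9,6), (7,0,7), (9,3,9).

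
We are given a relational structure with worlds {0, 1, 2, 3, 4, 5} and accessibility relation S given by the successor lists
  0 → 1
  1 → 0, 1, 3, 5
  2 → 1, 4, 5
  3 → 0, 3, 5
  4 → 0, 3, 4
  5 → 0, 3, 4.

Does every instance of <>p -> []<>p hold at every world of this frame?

No

Axiom 5 corresponds to the accessibility relation being Euclidean.
Euclidean: no — 1 S 0 and 1 S 3, but not 0 S 3.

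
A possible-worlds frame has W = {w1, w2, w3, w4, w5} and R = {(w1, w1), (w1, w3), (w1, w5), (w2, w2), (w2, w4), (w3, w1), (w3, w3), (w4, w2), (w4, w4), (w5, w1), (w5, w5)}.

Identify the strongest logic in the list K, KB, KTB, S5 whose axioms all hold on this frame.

KTB

Symmetric (axiom B): yes — every pair in R has its reverse in R.
Reflexive (axiom T): yes — every world is R-related to itself.
Euclidean (axiom 5): no — w1 R w3 and w1 R w5, but not w3 R w5.
So F validates K, KB, KTB; S5 would additionally require R to be Euclidean. The strongest is KTB.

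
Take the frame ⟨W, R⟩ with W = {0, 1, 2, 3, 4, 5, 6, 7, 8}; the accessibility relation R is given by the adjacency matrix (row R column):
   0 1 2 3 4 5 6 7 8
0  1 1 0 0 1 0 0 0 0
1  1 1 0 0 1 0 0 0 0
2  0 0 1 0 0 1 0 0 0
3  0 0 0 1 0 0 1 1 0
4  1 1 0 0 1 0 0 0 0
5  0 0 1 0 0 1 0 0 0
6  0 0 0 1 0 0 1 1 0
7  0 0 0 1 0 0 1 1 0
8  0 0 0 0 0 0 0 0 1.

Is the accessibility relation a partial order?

Reflexive: yes — every world is R-related to itself.
Transitive: yes — every two-step R-path is closed by a direct edge.
Antisymmetric: no — 0 R 1 and 1 R 0 with 0 ≠ 1.
So R is not a partial order.

No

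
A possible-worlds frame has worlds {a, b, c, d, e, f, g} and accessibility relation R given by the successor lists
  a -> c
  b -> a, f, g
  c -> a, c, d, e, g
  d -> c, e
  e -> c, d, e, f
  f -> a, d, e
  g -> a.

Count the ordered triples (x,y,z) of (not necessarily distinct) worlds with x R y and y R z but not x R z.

Enumerating: (a,c,a), (a,c,d), (a,c,e), (a,c,g), (b,a,c), (b,f,d), (b,f,e), (c,e,f), (d,c,a), (d,c,d), (d,c,g), (d,e,d), … and 9 more.
Total: 21.

21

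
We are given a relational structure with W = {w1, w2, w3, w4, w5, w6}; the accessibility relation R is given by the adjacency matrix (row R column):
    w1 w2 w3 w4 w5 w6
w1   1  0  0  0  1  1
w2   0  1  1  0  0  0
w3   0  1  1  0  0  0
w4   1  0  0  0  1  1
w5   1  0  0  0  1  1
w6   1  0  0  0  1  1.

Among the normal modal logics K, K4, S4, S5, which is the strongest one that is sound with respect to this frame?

Transitive (axiom 4): yes — every two-step R-path is closed by a direct edge.
Reflexive (axiom T): no — w4 is not related to itself.
Euclidean (axiom 5): yes — any two successors of a common world are R-related.
So F validates K, K4; S4 would additionally require R to be reflexive. The strongest is K4.

K4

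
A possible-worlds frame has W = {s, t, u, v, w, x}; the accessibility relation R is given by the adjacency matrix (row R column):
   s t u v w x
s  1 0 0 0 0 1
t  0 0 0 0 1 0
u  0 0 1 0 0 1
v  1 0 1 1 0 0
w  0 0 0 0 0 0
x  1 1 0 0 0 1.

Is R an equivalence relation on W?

No

Reflexive: no — t is not related to itself.
Symmetric: no — t R w but not w R t.
Transitive: no — s R x and x R t, but not s R t.
So R is not an equivalence relation.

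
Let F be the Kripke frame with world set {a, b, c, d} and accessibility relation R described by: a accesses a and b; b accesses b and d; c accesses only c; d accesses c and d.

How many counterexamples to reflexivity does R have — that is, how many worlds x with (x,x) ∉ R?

0

R is reflexive; there are no such worlds.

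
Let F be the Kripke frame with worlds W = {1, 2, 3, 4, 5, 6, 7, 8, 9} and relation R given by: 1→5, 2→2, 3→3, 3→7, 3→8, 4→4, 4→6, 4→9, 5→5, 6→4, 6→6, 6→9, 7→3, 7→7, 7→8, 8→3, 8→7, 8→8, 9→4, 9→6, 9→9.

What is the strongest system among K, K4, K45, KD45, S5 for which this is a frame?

Transitive (axiom 4): yes — every two-step R-path is closed by a direct edge.
Euclidean (axiom 5): yes — any two successors of a common world are R-related.
Serial (axiom D): yes — every world has a successor (e.g. 1 R 5).
Reflexive (axiom T): no — 1 is not related to itself.
So F validates K, K4, K45, KD45; S5 would additionally require R to be reflexive. The strongest is KD45.

KD45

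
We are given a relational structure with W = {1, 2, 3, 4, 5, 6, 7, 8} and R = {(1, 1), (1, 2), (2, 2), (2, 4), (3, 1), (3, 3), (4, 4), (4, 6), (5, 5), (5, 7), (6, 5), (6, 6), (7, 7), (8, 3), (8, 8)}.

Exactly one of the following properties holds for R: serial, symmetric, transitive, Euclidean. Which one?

Serial: yes — every world has a successor (e.g. 1 R 1).
Symmetric: no — 1 R 2 but not 2 R 1.
Transitive: no — 1 R 2 and 2 R 4, but not 1 R 4.
Euclidean: no — 1 R 2 and 1 R 1, but not 2 R 1.
Only serial holds.

serial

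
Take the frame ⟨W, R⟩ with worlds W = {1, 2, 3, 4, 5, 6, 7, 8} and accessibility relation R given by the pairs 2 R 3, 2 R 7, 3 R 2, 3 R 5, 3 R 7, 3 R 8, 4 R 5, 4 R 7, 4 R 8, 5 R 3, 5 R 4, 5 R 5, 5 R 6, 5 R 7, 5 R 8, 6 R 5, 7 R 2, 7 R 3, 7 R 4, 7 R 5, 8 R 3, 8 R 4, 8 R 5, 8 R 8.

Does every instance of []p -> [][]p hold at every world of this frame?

Axiom 4 corresponds to the accessibility relation being transitive.
Transitive: no — 2 R 3 and 3 R 5, but not 2 R 5.

No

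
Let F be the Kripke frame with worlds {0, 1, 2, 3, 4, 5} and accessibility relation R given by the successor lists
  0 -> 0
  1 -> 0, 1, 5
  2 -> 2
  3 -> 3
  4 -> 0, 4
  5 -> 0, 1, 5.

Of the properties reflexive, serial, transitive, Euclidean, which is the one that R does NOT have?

Euclidean

Reflexive: yes — every world is R-related to itself.
Serial: yes — every world has a successor (e.g. 0 R 0).
Transitive: yes — every two-step R-path is closed by a direct edge.
Euclidean: no — 1 R 0 and 1 R 5, but not 0 R 5.
Only Euclidean fails.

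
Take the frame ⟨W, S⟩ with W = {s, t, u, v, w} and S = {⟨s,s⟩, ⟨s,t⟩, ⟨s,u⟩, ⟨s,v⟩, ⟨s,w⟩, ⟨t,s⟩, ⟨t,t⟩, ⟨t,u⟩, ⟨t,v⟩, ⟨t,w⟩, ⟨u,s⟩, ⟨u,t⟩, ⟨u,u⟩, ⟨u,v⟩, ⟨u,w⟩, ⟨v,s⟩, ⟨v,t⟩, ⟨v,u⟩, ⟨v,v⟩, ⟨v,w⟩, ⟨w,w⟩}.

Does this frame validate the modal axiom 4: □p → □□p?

Yes

By correspondence theory, 4 is valid on a frame iff S is transitive.
Transitive: yes — every two-step S-path is closed by a direct edge.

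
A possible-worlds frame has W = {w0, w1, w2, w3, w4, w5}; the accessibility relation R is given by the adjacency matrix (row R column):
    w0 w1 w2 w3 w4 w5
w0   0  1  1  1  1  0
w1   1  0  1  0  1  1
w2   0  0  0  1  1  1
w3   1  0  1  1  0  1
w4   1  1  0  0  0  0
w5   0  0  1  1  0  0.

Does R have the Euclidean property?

Euclidean: no — w0 R w1 and w0 R w3, but not w1 R w3.

No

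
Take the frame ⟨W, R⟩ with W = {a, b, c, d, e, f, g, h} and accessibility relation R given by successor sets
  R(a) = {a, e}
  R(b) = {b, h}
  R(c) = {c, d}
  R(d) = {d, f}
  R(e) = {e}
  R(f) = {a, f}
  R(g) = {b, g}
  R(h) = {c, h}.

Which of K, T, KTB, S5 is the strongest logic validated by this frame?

Reflexive (axiom T): yes — every world is R-related to itself.
Symmetric (axiom B): no — a R e but not e R a.
Euclidean (axiom 5): no — a R e and a R a, but not e R a.
So F validates K, T; KTB would additionally require R to be symmetric. The strongest is T.

T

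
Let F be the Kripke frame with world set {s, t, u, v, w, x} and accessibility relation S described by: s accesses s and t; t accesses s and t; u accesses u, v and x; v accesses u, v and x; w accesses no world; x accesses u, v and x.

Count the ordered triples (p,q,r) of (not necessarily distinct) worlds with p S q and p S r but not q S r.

S is Euclidean; there are no such tuples.

0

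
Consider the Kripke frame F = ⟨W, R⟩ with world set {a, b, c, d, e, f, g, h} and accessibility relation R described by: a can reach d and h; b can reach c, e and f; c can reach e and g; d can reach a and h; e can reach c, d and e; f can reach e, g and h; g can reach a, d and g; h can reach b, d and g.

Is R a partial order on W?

Reflexive: no — a is not related to itself.
Transitive: no — a R h and h R b, but not a R b.
Antisymmetric: no — a R d and d R a with a ≠ d.
So R is not a partial order.

No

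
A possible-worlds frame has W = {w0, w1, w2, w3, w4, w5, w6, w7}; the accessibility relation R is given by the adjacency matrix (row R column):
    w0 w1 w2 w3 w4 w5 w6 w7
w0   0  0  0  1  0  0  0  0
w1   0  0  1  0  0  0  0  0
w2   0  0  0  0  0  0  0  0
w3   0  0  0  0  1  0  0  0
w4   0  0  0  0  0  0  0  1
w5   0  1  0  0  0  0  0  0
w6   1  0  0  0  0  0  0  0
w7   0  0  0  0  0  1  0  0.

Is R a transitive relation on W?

No

Transitive: no — w0 R w3 and w3 R w4, but not w0 R w4.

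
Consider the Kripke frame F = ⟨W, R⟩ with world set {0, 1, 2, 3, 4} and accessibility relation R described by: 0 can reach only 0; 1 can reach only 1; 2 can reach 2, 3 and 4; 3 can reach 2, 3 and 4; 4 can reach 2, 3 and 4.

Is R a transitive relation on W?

Yes

Transitive: yes — every two-step R-path is closed by a direct edge.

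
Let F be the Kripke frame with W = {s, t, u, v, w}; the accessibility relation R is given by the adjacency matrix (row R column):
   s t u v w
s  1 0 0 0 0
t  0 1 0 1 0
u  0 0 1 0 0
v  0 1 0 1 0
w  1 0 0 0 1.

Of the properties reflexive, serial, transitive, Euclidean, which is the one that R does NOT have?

Reflexive: yes — every world is R-related to itself.
Serial: yes — every world has a successor (e.g. s R s).
Transitive: yes — every two-step R-path is closed by a direct edge.
Euclidean: no — w R s and w R w, but not s R w.
Only Euclidean fails.

Euclidean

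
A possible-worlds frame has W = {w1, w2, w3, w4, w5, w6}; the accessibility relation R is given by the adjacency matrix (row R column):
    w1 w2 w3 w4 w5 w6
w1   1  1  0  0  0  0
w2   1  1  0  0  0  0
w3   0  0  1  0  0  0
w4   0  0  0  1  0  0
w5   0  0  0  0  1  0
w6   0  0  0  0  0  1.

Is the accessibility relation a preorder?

Reflexive: yes — every world is R-related to itself.
Transitive: yes — every two-step R-path is closed by a direct edge.
So R is a preorder.

Yes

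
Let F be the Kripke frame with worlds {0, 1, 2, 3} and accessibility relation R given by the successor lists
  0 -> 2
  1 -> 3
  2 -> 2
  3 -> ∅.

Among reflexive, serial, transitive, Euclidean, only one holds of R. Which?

Reflexive: no — 0 is not related to itself.
Serial: no — 3 has no R-successor.
Transitive: yes — every two-step R-path is closed by a direct edge.
Euclidean: no — 1 R 3 and 1 R 3, but not 3 R 3.
Only transitive holds.

transitive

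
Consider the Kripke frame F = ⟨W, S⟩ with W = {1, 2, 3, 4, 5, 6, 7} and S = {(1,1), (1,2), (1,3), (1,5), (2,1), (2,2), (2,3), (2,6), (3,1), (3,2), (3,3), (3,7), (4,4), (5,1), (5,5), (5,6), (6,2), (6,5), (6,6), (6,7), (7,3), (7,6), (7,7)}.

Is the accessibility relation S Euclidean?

Euclidean: no — 1 S 2 and 1 S 5, but not 2 S 5.

No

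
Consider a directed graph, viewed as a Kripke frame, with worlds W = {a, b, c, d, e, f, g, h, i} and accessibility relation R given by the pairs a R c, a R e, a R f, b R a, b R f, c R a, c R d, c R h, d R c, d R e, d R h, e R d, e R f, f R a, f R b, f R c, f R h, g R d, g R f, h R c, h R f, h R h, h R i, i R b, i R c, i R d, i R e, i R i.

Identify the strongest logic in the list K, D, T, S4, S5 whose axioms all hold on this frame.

D

Serial (axiom D): yes — every world has a successor (e.g. a R c).
Reflexive (axiom T): no — a is not related to itself.
Transitive (axiom 4): no — a R c and c R d, but not a R d.
Euclidean (axiom 5): no — a R c and a R e, but not c R e.
So F validates K, D; T would additionally require R to be reflexive. The strongest is D.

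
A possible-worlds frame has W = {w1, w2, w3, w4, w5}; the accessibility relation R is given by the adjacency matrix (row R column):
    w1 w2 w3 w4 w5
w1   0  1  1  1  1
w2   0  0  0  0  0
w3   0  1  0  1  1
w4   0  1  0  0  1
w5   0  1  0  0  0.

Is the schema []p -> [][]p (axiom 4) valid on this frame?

Yes

Axiom 4 corresponds to the accessibility relation being transitive.
Transitive: yes — every two-step R-path is closed by a direct edge.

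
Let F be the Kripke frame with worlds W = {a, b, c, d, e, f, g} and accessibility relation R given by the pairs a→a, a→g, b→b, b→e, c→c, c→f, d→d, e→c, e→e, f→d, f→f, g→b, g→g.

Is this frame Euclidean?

No

Euclidean: no — a R g and a R a, but not g R a.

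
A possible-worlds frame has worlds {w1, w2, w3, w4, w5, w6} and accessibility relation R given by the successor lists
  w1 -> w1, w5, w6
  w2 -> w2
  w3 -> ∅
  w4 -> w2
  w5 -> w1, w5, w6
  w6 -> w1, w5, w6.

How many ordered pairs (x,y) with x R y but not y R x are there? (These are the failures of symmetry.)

Enumerating: (w4,w2).

1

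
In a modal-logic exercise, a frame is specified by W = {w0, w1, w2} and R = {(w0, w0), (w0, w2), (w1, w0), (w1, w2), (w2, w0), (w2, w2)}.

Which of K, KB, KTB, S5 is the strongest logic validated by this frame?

Symmetric (axiom B): no — w1 R w0 but not w0 R w1.
Reflexive (axiom T): no — w1 is not related to itself.
Euclidean (axiom 5): yes — any two successors of a common world are R-related.
So F validates K; KB would additionally require R to be symmetric. The strongest is K.

K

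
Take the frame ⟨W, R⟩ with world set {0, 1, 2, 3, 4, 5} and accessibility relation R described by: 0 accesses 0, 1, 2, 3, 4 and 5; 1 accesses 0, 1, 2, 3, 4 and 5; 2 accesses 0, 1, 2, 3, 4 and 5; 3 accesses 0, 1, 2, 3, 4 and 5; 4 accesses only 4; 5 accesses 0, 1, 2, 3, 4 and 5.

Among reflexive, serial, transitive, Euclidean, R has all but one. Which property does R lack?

Reflexive: yes — every world is R-related to itself.
Serial: yes — every world has a successor (e.g. 0 R 0).
Transitive: yes — every two-step R-path is closed by a direct edge.
Euclidean: no — 0 R 4 and 0 R 1, but not 4 R 1.
Only Euclidean fails.

Euclidean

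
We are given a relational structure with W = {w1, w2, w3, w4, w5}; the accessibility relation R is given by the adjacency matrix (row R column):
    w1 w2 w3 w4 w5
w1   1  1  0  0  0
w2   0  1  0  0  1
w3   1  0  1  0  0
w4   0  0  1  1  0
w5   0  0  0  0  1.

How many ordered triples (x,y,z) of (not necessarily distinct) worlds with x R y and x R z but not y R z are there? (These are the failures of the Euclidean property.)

4

Enumerating: (w1,w2,w1), (w2,w5,w2), (w3,w1,w3), (w4,w3,w4).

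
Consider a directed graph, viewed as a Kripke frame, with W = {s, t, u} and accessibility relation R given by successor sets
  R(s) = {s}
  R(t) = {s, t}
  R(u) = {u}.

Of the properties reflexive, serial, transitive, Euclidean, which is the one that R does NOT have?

Reflexive: yes — every world is R-related to itself.
Serial: yes — every world has a successor (e.g. s R s).
Transitive: yes — every two-step R-path is closed by a direct edge.
Euclidean: no — t R s and t R t, but not s R t.
Only Euclidean fails.

Euclidean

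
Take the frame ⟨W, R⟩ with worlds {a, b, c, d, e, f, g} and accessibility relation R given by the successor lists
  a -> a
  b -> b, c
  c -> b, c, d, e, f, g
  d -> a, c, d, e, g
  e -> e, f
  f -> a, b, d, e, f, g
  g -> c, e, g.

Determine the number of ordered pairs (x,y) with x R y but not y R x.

10

Enumerating: (c,e), (c,f), (d,a), (d,e), (d,g), (f,a), (f,b), (f,d), (f,g), (g,e).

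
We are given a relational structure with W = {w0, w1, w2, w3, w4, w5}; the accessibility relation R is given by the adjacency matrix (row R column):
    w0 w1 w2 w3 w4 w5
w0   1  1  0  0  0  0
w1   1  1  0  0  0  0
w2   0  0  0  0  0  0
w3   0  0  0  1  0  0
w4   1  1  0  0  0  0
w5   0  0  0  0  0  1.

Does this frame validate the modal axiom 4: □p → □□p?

Yes

The schema 4 characterises exactly the transitive frames.
Transitive: yes — every two-step R-path is closed by a direct edge.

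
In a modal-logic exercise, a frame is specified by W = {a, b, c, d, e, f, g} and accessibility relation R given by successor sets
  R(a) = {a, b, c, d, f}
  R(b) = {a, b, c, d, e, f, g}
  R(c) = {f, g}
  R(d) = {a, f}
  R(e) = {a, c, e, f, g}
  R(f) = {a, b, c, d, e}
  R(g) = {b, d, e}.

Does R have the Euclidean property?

No

Euclidean: no — a R c and a R b, but not c R b.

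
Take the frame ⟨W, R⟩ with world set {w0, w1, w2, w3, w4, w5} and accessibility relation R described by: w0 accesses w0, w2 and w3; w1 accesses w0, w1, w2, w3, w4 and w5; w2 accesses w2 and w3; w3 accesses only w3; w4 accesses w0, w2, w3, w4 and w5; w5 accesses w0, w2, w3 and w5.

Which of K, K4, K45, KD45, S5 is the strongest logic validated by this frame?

K4

Transitive (axiom 4): yes — every two-step R-path is closed by a direct edge.
Euclidean (axiom 5): no — w0 R w3 and w0 R w2, but not w3 R w2.
Serial (axiom D): yes — every world has a successor (e.g. w0 R w0).
Reflexive (axiom T): yes — every world is R-related to itself.
So F validates K, K4; K45 would additionally require R to be Euclidean. The strongest is K4.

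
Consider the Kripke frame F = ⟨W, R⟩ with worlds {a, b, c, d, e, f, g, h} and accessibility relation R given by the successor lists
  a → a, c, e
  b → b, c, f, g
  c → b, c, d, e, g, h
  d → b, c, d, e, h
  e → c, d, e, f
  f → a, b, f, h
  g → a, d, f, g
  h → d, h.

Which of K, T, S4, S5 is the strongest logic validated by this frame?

T

Reflexive (axiom T): yes — every world is R-related to itself.
Transitive (axiom 4): no — a R c and c R b, but not a R b.
Euclidean (axiom 5): no — b R c and b R f, but not c R f.
So F validates K, T; S4 would additionally require R to be transitive. The strongest is T.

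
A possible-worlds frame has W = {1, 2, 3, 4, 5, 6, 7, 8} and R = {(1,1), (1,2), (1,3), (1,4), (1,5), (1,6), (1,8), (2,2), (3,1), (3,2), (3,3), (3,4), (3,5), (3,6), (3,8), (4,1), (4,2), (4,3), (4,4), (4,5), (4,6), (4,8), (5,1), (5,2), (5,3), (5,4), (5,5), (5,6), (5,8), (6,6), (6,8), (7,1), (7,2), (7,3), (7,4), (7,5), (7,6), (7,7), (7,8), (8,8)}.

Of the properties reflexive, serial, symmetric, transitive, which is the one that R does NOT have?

symmetric

Reflexive: yes — every world is R-related to itself.
Serial: yes — every world has a successor (e.g. 1 R 1).
Symmetric: no — 1 R 2 but not 2 R 1.
Transitive: yes — every two-step R-path is closed by a direct edge.
Only symmetric fails.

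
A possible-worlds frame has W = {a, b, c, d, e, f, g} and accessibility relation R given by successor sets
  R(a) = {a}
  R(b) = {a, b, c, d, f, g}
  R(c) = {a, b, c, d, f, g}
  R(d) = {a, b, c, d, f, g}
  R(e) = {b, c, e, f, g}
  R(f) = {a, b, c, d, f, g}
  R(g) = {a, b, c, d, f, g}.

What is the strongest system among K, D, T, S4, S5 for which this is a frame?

Serial (axiom D): yes — every world has a successor (e.g. a R a).
Reflexive (axiom T): yes — every world is R-related to itself.
Transitive (axiom 4): no — e R b and b R a, but not e R a.
Euclidean (axiom 5): no — b R a and b R c, but not a R c.
So F validates K, D, T; S4 would additionally require R to be transitive. The strongest is T.

T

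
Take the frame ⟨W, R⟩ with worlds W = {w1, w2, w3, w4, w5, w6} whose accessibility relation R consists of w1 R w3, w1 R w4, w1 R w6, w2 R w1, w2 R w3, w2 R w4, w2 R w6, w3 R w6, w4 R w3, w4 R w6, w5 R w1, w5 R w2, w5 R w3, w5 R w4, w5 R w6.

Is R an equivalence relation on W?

No

Reflexive: no — w1 is not related to itself.
Symmetric: no — w1 R w3 but not w3 R w1.
Transitive: yes — every two-step R-path is closed by a direct edge.
So R is not an equivalence relation.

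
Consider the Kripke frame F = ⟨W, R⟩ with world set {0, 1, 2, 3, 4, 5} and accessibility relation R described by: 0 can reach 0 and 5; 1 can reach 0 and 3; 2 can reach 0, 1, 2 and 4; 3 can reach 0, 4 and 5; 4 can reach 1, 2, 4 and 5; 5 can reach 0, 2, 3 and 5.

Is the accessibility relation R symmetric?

Symmetric: no — 1 R 0 but not 0 R 1.

No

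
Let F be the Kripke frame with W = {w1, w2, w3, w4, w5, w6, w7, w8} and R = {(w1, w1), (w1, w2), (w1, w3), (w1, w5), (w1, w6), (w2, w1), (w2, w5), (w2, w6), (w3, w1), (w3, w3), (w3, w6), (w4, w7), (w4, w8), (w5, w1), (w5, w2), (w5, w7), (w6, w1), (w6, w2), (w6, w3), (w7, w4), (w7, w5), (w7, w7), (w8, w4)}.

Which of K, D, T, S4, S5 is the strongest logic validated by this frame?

Serial (axiom D): yes — every world has a successor (e.g. w1 R w1).
Reflexive (axiom T): no — w2 is not related to itself.
Transitive (axiom 4): no — w1 R w5 and w5 R w7, but not w1 R w7.
Euclidean (axiom 5): no — w1 R w2 and w1 R w3, but not w2 R w3.
So F validates K, D; T would additionally require R to be reflexive. The strongest is D.

D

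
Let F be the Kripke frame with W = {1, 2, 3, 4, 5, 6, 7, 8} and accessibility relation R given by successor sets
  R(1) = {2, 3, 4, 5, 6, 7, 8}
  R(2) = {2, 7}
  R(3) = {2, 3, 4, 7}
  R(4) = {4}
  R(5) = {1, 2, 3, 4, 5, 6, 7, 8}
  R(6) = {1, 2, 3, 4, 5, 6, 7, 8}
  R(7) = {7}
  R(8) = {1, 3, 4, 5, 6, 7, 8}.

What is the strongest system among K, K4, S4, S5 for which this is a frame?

Transitive (axiom 4): no — 8 R 1 and 1 R 2, but not 8 R 2.
Reflexive (axiom T): no — 1 is not related to itself.
Euclidean (axiom 5): no — 1 R 2 and 1 R 3, but not 2 R 3.
So F validates K; K4 would additionally require R to be transitive. The strongest is K.

K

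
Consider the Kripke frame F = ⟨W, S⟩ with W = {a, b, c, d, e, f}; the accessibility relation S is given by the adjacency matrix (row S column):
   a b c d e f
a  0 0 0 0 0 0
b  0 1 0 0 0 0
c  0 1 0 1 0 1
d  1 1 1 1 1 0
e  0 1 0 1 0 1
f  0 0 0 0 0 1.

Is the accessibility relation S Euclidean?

Euclidean: no — c S b and c S d, but not b S d.

No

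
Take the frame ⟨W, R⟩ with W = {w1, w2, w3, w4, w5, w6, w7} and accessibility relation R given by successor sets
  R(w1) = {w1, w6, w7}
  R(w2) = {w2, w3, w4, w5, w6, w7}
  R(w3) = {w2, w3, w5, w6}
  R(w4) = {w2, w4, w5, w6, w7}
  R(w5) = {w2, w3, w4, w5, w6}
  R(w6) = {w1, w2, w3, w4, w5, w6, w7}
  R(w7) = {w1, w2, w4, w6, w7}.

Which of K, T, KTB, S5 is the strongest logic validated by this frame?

KTB

Reflexive (axiom T): yes — every world is R-related to itself.
Symmetric (axiom B): yes — every pair in R has its reverse in R.
Euclidean (axiom 5): no — w2 R w3 and w2 R w4, but not w3 R w4.
So F validates K, T, KTB; S5 would additionally require R to be Euclidean. The strongest is KTB.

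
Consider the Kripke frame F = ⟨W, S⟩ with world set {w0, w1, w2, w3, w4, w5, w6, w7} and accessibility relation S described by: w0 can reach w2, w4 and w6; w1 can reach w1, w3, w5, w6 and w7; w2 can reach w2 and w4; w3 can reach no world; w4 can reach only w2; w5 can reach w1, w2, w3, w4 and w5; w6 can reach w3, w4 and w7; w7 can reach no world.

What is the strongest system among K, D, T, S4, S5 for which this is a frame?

Serial (axiom D): no — w3 has no S-successor.
Reflexive (axiom T): no — w0 is not related to itself.
Transitive (axiom 4): no — w0 S w6 and w6 S w3, but not w0 S w3.
Euclidean (axiom 5): no — w0 S w2 and w0 S w6, but not w2 S w6.
So F validates K; D would additionally require S to be serial. The strongest is K.

K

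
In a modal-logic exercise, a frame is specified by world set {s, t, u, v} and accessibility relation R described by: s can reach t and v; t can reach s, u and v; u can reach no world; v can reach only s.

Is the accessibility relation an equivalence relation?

No

Reflexive: no — s is not related to itself.
Symmetric: no — t R u but not u R t.
Transitive: no — s R t and t R u, but not s R u.
So R is not an equivalence relation.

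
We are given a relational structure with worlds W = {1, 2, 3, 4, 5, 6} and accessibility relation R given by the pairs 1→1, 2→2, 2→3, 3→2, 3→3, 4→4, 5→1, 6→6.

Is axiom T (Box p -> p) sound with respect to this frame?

The schema T characterises exactly the reflexive frames.
Reflexive: no — 5 is not related to itself.

No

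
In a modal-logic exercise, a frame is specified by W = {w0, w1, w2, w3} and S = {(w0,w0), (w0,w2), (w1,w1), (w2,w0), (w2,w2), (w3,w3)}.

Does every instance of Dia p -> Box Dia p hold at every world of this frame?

Axiom 5 corresponds to the accessibility relation being Euclidean.
Euclidean: yes — any two successors of a common world are S-related.

Yes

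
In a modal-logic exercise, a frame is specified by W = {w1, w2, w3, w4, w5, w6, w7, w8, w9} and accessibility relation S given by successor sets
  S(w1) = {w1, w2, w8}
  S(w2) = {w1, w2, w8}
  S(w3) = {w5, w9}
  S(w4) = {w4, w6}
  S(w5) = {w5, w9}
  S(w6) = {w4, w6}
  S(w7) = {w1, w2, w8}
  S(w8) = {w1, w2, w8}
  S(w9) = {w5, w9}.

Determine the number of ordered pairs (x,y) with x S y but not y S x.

Enumerating: (w3,w5), (w3,w9), (w7,w1), (w7,w2), (w7,w8).

5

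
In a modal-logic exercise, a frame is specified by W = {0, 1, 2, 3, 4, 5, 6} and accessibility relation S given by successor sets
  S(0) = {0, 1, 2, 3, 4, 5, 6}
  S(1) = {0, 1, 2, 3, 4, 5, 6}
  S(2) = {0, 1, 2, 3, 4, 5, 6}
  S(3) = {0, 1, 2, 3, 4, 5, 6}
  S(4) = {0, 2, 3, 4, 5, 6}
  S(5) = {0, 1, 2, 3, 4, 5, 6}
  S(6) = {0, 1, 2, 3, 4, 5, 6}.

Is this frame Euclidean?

No

Euclidean: no — 0 S 4 and 0 S 1, but not 4 S 1.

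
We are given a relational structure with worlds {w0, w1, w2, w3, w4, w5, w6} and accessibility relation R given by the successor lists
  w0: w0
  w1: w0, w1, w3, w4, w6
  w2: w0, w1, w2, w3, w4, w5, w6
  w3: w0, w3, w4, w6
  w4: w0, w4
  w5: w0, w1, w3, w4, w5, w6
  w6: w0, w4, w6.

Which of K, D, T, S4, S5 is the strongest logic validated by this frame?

Serial (axiom D): yes — every world has a successor (e.g. w0 R w0).
Reflexive (axiom T): yes — every world is R-related to itself.
Transitive (axiom 4): yes — every two-step R-path is closed by a direct edge.
Euclidean (axiom 5): no — w1 R w0 and w1 R w3, but not w0 R w3.
So F validates K, D, T, S4; S5 would additionally require R to be Euclidean. The strongest is S4.

S4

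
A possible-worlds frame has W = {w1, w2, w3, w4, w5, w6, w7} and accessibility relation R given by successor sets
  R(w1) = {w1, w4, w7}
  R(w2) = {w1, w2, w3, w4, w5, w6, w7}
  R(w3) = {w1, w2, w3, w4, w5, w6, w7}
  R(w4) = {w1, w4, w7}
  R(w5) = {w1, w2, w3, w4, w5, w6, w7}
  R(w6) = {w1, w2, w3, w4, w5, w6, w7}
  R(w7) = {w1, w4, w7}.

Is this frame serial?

Serial: yes — every world has a successor (e.g. w1 R w1).

Yes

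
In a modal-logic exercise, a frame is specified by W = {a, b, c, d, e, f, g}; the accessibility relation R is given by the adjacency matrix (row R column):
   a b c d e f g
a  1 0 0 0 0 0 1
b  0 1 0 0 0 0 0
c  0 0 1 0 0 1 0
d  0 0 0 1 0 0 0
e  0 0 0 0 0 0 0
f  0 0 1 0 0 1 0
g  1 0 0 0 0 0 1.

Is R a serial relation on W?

No

Serial: no — e has no R-successor.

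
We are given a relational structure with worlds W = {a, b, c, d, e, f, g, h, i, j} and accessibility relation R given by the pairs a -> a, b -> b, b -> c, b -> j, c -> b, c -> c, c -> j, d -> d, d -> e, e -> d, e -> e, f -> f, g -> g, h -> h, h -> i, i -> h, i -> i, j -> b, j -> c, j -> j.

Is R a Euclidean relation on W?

Yes

Euclidean: yes — any two successors of a common world are R-related.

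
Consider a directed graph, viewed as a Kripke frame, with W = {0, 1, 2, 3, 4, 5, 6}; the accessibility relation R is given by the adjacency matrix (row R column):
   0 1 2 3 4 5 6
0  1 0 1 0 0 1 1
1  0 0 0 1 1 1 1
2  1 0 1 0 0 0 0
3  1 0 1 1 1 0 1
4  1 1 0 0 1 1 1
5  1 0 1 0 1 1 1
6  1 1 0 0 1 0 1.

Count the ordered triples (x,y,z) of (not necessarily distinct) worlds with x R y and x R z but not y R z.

Enumerating: (0,2,5), (0,2,6), (0,6,2), (0,6,5), (1,3,5), (1,4,3), (1,5,3), (1,6,3), (1,6,5), (3,0,3), (3,0,4), (3,2,3), … and 23 more.
Total: 35.

35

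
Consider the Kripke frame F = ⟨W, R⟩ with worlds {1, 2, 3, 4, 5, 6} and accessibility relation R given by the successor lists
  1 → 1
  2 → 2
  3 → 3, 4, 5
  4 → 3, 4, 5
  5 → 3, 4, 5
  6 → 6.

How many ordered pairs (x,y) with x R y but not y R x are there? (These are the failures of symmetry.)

0

R is symmetric; there are no such tuples.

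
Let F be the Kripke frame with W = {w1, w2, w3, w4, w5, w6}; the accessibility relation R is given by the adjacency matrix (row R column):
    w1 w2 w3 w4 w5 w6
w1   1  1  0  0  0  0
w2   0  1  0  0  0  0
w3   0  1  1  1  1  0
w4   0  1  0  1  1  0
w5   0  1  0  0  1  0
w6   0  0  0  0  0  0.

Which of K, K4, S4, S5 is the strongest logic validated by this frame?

Transitive (axiom 4): yes — every two-step R-path is closed by a direct edge.
Reflexive (axiom T): no — w6 is not related to itself.
Euclidean (axiom 5): no — w3 R w2 and w3 R w4, but not w2 R w4.
So F validates K, K4; S4 would additionally require R to be reflexive. The strongest is K4.

K4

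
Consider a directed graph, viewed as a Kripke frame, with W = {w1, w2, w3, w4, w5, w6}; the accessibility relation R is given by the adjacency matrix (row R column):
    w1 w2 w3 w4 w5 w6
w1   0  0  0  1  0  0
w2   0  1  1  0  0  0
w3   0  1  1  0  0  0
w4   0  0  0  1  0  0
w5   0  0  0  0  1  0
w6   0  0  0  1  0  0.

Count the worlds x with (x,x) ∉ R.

Enumerating: w1, w6.

2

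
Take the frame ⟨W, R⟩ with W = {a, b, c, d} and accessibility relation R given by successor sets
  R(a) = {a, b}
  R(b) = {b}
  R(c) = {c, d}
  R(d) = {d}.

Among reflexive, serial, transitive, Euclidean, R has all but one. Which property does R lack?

Euclidean

Reflexive: yes — every world is R-related to itself.
Serial: yes — every world has a successor (e.g. a R a).
Transitive: yes — every two-step R-path is closed by a direct edge.
Euclidean: no — a R b and a R a, but not b R a.
Only Euclidean fails.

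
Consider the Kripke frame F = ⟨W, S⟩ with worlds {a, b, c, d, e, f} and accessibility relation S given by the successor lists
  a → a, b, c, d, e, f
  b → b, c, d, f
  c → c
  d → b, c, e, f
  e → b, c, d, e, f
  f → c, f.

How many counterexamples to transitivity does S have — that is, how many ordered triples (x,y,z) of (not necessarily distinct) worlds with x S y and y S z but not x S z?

3

Enumerating: (b,d,e), (d,b,d), (d,e,d).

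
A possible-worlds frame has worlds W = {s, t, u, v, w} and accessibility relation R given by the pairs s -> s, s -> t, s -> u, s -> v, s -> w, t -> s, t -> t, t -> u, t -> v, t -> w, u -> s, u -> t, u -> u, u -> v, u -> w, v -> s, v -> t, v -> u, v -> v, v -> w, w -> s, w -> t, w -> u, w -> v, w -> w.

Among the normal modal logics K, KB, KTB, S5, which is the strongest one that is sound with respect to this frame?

Symmetric (axiom B): yes — every pair in R has its reverse in R.
Reflexive (axiom T): yes — every world is R-related to itself.
Euclidean (axiom 5): yes — any two successors of a common world are R-related.
So F validates K, KB, KTB, S5. The strongest is S5.

S5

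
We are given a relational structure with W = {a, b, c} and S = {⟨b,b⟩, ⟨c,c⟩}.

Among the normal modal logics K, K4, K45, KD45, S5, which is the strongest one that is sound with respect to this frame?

K45

Transitive (axiom 4): yes — every two-step S-path is closed by a direct edge.
Euclidean (axiom 5): yes — any two successors of a common world are S-related.
Serial (axiom D): no — a has no S-successor.
Reflexive (axiom T): no — a is not related to itself.
So F validates K, K4, K45; KD45 would additionally require S to be serial. The strongest is K45.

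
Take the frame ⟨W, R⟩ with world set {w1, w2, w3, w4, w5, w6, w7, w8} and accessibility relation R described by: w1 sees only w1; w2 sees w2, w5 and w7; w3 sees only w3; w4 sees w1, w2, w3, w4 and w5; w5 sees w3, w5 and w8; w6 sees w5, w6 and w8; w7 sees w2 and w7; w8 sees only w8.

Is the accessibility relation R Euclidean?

No

Euclidean: no — w2 R w5 and w2 R w7, but not w5 R w7.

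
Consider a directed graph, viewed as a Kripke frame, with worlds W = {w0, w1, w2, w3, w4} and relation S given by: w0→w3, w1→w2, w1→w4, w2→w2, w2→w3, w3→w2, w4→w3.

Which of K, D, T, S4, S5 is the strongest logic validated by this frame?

Serial (axiom D): yes — every world has a successor (e.g. w0 S w3).
Reflexive (axiom T): no — w0 is not related to itself.
Transitive (axiom 4): no — w0 S w3 and w3 S w2, but not w0 S w2.
Euclidean (axiom 5): no — w1 S w2 and w1 S w4, but not w2 S w4.
So F validates K, D; T would additionally require S to be reflexive. The strongest is D.

D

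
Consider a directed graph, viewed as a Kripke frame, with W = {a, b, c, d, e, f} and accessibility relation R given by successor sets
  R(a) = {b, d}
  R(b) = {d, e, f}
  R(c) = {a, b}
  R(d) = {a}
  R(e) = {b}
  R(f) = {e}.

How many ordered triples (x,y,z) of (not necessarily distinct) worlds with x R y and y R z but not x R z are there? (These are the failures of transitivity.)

15

Enumerating: (a,b,e), (a,b,f), (a,d,a), (b,d,a), (b,e,b), (c,a,d), (c,b,d), (c,b,e), (c,b,f), (d,a,b), (d,a,d), (e,b,d), (e,b,e), (e,b,f), (f,e,b).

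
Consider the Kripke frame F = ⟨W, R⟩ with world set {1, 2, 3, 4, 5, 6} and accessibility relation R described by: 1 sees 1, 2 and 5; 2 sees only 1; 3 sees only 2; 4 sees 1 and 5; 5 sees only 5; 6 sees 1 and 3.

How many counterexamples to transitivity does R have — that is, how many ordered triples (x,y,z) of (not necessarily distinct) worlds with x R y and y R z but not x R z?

7

Enumerating: (2,1,2), (2,1,5), (3,2,1), (4,1,2), (6,1,2), (6,1,5), (6,3,2).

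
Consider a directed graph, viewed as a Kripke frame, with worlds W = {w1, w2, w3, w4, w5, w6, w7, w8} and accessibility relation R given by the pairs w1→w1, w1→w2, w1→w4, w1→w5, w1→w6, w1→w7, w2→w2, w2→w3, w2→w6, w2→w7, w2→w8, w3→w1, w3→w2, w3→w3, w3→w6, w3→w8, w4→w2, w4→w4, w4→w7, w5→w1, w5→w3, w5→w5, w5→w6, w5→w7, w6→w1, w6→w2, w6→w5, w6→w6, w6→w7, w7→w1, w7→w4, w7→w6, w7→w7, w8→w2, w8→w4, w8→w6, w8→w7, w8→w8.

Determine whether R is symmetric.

No

Symmetric: no — w1 R w2 but not w2 R w1.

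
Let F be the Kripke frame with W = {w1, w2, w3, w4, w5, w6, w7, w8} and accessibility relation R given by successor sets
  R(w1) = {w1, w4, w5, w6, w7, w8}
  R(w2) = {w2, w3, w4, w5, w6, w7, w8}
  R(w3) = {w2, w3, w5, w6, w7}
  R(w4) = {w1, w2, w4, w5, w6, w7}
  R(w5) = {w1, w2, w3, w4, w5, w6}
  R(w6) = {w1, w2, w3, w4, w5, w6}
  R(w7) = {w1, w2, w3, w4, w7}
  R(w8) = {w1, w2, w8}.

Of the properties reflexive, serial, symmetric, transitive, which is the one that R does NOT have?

Reflexive: yes — every world is R-related to itself.
Serial: yes — every world has a successor (e.g. w1 R w1).
Symmetric: yes — every pair in R has its reverse in R.
Transitive: no — w1 R w4 and w4 R w2, but not w1 R w2.
Only transitive fails.

transitive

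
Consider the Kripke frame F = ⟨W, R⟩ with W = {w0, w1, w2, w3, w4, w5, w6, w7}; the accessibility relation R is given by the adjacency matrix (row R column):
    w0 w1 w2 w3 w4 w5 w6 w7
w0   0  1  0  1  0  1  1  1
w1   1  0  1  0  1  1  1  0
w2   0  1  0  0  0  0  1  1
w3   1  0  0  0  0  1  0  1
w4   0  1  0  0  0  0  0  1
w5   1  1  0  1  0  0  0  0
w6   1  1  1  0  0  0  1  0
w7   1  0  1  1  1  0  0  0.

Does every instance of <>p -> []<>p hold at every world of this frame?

By correspondence theory, 5 is valid on a frame iff R is Euclidean.
Euclidean: no — w0 R w1 and w0 R w3, but not w1 R w3.

No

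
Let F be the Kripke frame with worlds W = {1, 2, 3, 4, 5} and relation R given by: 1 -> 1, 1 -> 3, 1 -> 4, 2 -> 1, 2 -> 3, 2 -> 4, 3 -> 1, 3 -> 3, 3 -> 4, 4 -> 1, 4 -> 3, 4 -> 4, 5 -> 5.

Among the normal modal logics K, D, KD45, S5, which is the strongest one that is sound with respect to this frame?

KD45

Serial (axiom D): yes — every world has a successor (e.g. 1 R 1).
Euclidean (axiom 5): yes — any two successors of a common world are R-related.
Transitive (axiom 4): yes — every two-step R-path is closed by a direct edge.
Reflexive (axiom T): no — 2 is not related to itself.
So F validates K, D, KD45; S5 would additionally require R to be reflexive. The strongest is KD45.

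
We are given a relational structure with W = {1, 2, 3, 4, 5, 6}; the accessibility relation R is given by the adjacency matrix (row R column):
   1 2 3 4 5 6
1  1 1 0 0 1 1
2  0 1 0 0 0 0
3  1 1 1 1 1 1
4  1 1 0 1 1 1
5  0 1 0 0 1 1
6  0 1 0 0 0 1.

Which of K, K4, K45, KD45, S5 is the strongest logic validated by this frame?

Transitive (axiom 4): yes — every two-step R-path is closed by a direct edge.
Euclidean (axiom 5): no — 1 R 2 and 1 R 5, but not 2 R 5.
Serial (axiom D): yes — every world has a successor (e.g. 1 R 1).
Reflexive (axiom T): yes — every world is R-related to itself.
So F validates K, K4; K45 would additionally require R to be Euclidean. The strongest is K4.

K4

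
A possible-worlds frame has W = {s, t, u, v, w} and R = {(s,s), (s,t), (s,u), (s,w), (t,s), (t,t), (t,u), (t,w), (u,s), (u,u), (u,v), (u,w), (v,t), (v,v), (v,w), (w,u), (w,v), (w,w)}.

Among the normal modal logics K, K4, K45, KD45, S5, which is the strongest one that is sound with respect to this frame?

K

Transitive (axiom 4): no — s R u and u R v, but not s R v.
Euclidean (axiom 5): no — s R u and s R t, but not u R t.
Serial (axiom D): yes — every world has a successor (e.g. s R s).
Reflexive (axiom T): yes — every world is R-related to itself.
So F validates K; K4 would additionally require R to be transitive. The strongest is K.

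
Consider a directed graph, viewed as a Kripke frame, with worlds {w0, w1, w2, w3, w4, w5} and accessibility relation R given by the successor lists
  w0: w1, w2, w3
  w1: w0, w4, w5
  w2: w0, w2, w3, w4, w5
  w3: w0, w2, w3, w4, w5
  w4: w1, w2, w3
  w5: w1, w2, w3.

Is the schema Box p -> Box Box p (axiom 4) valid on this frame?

By correspondence theory, 4 is valid on a frame iff R is transitive.
Transitive: no — w0 R w1 and w1 R w4, but not w0 R w4.

No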